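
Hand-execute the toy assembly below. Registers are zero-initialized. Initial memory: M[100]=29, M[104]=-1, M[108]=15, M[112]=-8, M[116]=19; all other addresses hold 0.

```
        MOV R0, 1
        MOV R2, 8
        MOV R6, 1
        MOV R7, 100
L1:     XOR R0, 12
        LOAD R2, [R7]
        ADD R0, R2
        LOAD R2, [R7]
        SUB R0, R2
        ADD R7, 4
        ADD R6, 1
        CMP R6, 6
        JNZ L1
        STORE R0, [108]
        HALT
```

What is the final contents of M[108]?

13

MOV R0, 1 → R0=1
MOV R2, 8 → R2=8
MOV R6, 1 → R6=1
MOV R7, 100 → R7=100
XOR R0, 12 → R0=1^12=13
LOAD R2, [R7] → R2=M[100]=29
ADD R0, R2 → R0=13+29=42
LOAD R2, [R7] → R2=M[100]=29
SUB R0, R2 → R0=42-29=13
ADD R7, 4 → R7=100+4=104
ADD R6, 1 → R6=1+1=2
CMP R6, 6  (cmp 2,6)
JNZ L1: taken
XOR R0, 12 → R0=13^12=1
LOAD R2, [R7] → R2=M[104]=-1
ADD R0, R2 → R0=1+(-1)=0
LOAD R2, [R7] → R2=M[104]=-1
SUB R0, R2 → R0=0-(-1)=1
ADD R7, 4 → R7=104+4=108
ADD R6, 1 → R6=2+1=3
CMP R6, 6  (cmp 3,6)
JNZ L1: taken
XOR R0, 12 → R0=1^12=13
LOAD R2, [R7] → R2=M[108]=15
ADD R0, R2 → R0=13+15=28
LOAD R2, [R7] → R2=M[108]=15
SUB R0, R2 → R0=28-15=13
ADD R7, 4 → R7=108+4=112
ADD R6, 1 → R6=3+1=4
CMP R6, 6  (cmp 4,6)
JNZ L1: taken
XOR R0, 12 → R0=13^12=1
LOAD R2, [R7] → R2=M[112]=-8
ADD R0, R2 → R0=1+(-8)=-7
LOAD R2, [R7] → R2=M[112]=-8
SUB R0, R2 → R0=(-7)-(-8)=1
ADD R7, 4 → R7=112+4=116
ADD R6, 1 → R6=4+1=5
CMP R6, 6  (cmp 5,6)
JNZ L1: taken
XOR R0, 12 → R0=1^12=13
LOAD R2, [R7] → R2=M[116]=19
ADD R0, R2 → R0=13+19=32
LOAD R2, [R7] → R2=M[116]=19
SUB R0, R2 → R0=32-19=13
ADD R7, 4 → R7=116+4=120
ADD R6, 1 → R6=5+1=6
CMP R6, 6  (cmp 6,6)
JNZ L1: not taken
STORE R0, [108] → M[108]=13
halt.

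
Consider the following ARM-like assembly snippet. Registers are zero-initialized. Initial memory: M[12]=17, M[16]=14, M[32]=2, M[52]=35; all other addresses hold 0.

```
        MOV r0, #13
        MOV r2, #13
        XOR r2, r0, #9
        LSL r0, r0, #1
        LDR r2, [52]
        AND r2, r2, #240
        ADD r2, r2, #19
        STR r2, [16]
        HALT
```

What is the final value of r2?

51

MOV r0, #13 → r0=13
MOV r2, #13 → r2=13
XOR r2, r0, #9 → r2=13^9=4
LSL r0, r0, #1 → r0=13<<1=26
LDR r2, [52] → r2=M[52]=35
AND r2, r2, #240 → r2=35&240=32
ADD r2, r2, #19 → r2=32+19=51
STR r2, [16] → M[16]=51
halt.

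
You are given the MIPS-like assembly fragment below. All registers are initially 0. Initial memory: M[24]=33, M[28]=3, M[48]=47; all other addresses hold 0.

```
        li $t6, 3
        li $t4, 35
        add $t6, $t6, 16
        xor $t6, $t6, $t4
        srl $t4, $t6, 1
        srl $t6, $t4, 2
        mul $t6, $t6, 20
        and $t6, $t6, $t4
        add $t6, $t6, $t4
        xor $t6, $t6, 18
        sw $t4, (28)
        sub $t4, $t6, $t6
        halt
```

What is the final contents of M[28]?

24

after li $t6, 3: $t6=3
after li $t4, 35: $t4=35
after add $t6, $t6, 16: $t6=3+16=19
after xor $t6, $t6, $t4: $t6=19^35=48
after srl $t4, $t6, 1: $t4=48>>1=24
after srl $t6, $t4, 2: $t6=24>>2=6
after mul $t6, $t6, 20: $t6=6*20=120
after and $t6, $t6, $t4: $t6=120&24=24
after add $t6, $t6, $t4: $t6=24+24=48
after xor $t6, $t6, 18: $t6=48^18=34
sw $t4, (28) → M[28]=24
after sub $t4, $t6, $t6: $t4=34-34=0
halt.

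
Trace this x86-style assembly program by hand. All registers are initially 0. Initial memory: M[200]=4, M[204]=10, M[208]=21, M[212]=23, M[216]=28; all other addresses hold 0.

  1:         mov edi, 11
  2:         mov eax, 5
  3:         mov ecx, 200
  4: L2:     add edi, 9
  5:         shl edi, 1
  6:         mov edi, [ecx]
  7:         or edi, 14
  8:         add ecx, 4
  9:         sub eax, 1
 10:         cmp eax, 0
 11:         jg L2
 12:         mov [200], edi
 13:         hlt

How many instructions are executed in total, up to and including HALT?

45

after mov edi, 11: edi=11
after mov eax, 5: eax=5
after mov ecx, 200: ecx=200
after add edi, 9: edi=11+9=20
after shl edi, 1: edi=20<<1=40
after mov edi, [ecx]: edi=M[200]=4
after or edi, 14: edi=4|14=14
after add ecx, 4: ecx=200+4=204
after sub eax, 1: eax=5-1=4
cmp eax, 0  (cmp 4,0)
jg L2: taken
after add edi, 9: edi=14+9=23
after shl edi, 1: edi=23<<1=46
after mov edi, [ecx]: edi=M[204]=10
after or edi, 14: edi=10|14=14
after add ecx, 4: ecx=204+4=208
after sub eax, 1: eax=4-1=3
cmp eax, 0  (cmp 3,0)
jg L2: taken
after add edi, 9: edi=14+9=23
after shl edi, 1: edi=23<<1=46
after mov edi, [ecx]: edi=M[208]=21
after or edi, 14: edi=21|14=31
after add ecx, 4: ecx=208+4=212
after sub eax, 1: eax=3-1=2
cmp eax, 0  (cmp 2,0)
jg L2: taken
after add edi, 9: edi=31+9=40
after shl edi, 1: edi=40<<1=80
after mov edi, [ecx]: edi=M[212]=23
after or edi, 14: edi=23|14=31
after add ecx, 4: ecx=212+4=216
after sub eax, 1: eax=2-1=1
cmp eax, 0  (cmp 1,0)
jg L2: taken
after add edi, 9: edi=31+9=40
after shl edi, 1: edi=40<<1=80
after mov edi, [ecx]: edi=M[216]=28
after or edi, 14: edi=28|14=30
after add ecx, 4: ecx=216+4=220
after sub eax, 1: eax=1-1=0
cmp eax, 0  (cmp 0,0)
jg L2: not taken
mov [200], edi → M[200]=30
halt.
Total executed instructions: 45.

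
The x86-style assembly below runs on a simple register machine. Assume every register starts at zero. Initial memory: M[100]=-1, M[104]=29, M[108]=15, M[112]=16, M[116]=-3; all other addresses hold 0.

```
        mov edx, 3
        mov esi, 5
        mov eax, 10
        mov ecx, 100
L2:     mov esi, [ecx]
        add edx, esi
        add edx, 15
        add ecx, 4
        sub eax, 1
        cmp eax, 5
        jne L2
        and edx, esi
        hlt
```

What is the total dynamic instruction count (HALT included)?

mov edx, 3 → edx=3
mov esi, 5 → esi=5
mov eax, 10 → eax=10
mov ecx, 100 → ecx=100
mov esi, [ecx] → esi=M[100]=-1
add edx, esi → edx=3+(-1)=2
add edx, 15 → edx=2+15=17
add ecx, 4 → ecx=100+4=104
sub eax, 1 → eax=10-1=9
cmp eax, 5  (cmp 9,5)
jne L2: taken
mov esi, [ecx] → esi=M[104]=29
add edx, esi → edx=17+29=46
add edx, 15 → edx=46+15=61
add ecx, 4 → ecx=104+4=108
sub eax, 1 → eax=9-1=8
cmp eax, 5  (cmp 8,5)
jne L2: taken
mov esi, [ecx] → esi=M[108]=15
add edx, esi → edx=61+15=76
add edx, 15 → edx=76+15=91
add ecx, 4 → ecx=108+4=112
sub eax, 1 → eax=8-1=7
cmp eax, 5  (cmp 7,5)
jne L2: taken
mov esi, [ecx] → esi=M[112]=16
add edx, esi → edx=91+16=107
add edx, 15 → edx=107+15=122
add ecx, 4 → ecx=112+4=116
sub eax, 1 → eax=7-1=6
cmp eax, 5  (cmp 6,5)
jne L2: taken
mov esi, [ecx] → esi=M[116]=-3
add edx, esi → edx=122+(-3)=119
add edx, 15 → edx=119+15=134
add ecx, 4 → ecx=116+4=120
sub eax, 1 → eax=6-1=5
cmp eax, 5  (cmp 5,5)
jne L2: not taken
and edx, esi → edx=134&(-3)=132
halt.
Total executed instructions: 41.

41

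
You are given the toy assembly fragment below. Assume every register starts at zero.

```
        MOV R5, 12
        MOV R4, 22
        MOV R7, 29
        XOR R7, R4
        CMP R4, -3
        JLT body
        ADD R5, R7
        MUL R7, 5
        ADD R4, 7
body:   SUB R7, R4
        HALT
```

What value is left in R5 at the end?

23

MOV R5, 12 → R5=12
MOV R4, 22 → R4=22
MOV R7, 29 → R7=29
XOR R7, R4 → R7=29^22=11
CMP R4, -3  (cmp 22,-3)
JLT body: not taken
ADD R5, R7 → R5=12+11=23
MUL R7, 5 → R7=11*5=55
ADD R4, 7 → R4=22+7=29
SUB R7, R4 → R7=55-29=26
halt.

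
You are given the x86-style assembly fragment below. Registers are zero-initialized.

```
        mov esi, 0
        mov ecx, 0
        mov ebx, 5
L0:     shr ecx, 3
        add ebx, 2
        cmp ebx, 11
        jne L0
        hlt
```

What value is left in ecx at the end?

0

after mov esi, 0: esi=0
after mov ecx, 0: ecx=0
after mov ebx, 5: ebx=5
after shr ecx, 3: ecx=0>>3=0
after add ebx, 2: ebx=5+2=7
cmp ebx, 11  (cmp 7,11)
jne L0: taken
after shr ecx, 3: ecx=0>>3=0
after add ebx, 2: ebx=7+2=9
cmp ebx, 11  (cmp 9,11)
jne L0: taken
after shr ecx, 3: ecx=0>>3=0
after add ebx, 2: ebx=9+2=11
cmp ebx, 11  (cmp 11,11)
jne L0: not taken
halt.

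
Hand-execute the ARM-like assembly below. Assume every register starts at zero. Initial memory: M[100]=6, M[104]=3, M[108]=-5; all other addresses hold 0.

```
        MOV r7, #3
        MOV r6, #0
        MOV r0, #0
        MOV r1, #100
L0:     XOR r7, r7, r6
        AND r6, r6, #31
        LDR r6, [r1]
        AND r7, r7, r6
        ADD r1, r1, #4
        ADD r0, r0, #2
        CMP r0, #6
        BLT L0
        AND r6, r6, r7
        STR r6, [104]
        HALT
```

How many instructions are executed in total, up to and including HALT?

after MOV r7, #3: r7=3
after MOV r6, #0: r6=0
after MOV r0, #0: r0=0
after MOV r1, #100: r1=100
after XOR r7, r7, r6: r7=3^0=3
after AND r6, r6, #31: r6=0&31=0
after LDR r6, [r1]: r6=M[100]=6
after AND r7, r7, r6: r7=3&6=2
after ADD r1, r1, #4: r1=100+4=104
after ADD r0, r0, #2: r0=0+2=2
CMP r0, #6  (cmp 2,6)
BLT L0: taken
after XOR r7, r7, r6: r7=2^6=4
after AND r6, r6, #31: r6=6&31=6
after LDR r6, [r1]: r6=M[104]=3
after AND r7, r7, r6: r7=4&3=0
after ADD r1, r1, #4: r1=104+4=108
after ADD r0, r0, #2: r0=2+2=4
CMP r0, #6  (cmp 4,6)
BLT L0: taken
after XOR r7, r7, r6: r7=0^3=3
after AND r6, r6, #31: r6=3&31=3
after LDR r6, [r1]: r6=M[108]=-5
after AND r7, r7, r6: r7=3&(-5)=3
after ADD r1, r1, #4: r1=108+4=112
after ADD r0, r0, #2: r0=4+2=6
CMP r0, #6  (cmp 6,6)
BLT L0: not taken
after AND r6, r6, r7: r6=(-5)&3=3
STR r6, [104] → M[104]=3
halt.
Total executed instructions: 31.

31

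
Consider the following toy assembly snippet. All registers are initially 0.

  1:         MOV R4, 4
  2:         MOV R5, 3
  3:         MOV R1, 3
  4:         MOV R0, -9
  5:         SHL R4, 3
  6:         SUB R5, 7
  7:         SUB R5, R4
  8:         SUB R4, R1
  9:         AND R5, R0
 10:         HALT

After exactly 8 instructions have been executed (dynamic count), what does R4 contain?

MOV R4, 4 → R4=4
MOV R5, 3 → R5=3
MOV R1, 3 → R1=3
MOV R0, -9 → R0=-9
SHL R4, 3 → R4=4<<3=32
SUB R5, 7 → R5=3-7=-4
SUB R5, R4 → R5=(-4)-32=-36
SUB R4, R1 → R4=32-3=29
After step 8: R4 = 29.

29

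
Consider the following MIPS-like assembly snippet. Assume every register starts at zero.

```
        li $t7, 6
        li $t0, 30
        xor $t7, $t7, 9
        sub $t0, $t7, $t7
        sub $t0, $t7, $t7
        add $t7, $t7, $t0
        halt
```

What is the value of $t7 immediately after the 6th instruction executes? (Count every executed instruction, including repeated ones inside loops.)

15

$t7=6
$t0=30
$t7=6^9=15
$t0=15-15=0
$t0=15-15=0
$t7=15+0=15
After step 6: $t7 = 15.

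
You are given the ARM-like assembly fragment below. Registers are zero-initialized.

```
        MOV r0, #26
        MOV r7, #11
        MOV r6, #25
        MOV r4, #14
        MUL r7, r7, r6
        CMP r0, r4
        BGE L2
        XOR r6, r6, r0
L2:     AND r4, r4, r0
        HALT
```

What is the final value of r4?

after MOV r0, #26: r0=26
after MOV r7, #11: r7=11
after MOV r6, #25: r6=25
after MOV r4, #14: r4=14
after MUL r7, r7, r6: r7=11*25=275
CMP r0, r4  (cmp 26,14)
BGE L2: taken
after AND r4, r4, r0: r4=14&26=10
halt.

10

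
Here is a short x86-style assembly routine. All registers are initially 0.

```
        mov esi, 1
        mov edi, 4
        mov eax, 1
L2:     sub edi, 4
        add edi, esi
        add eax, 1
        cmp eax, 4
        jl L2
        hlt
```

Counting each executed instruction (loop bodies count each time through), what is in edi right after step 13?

-2

mov esi, 1 → esi=1
mov edi, 4 → edi=4
mov eax, 1 → eax=1
sub edi, 4 → edi=4-4=0
add edi, esi → edi=0+1=1
add eax, 1 → eax=1+1=2
cmp eax, 4  (cmp 2,4)
jl L2: taken
sub edi, 4 → edi=1-4=-3
add edi, esi → edi=(-3)+1=-2
add eax, 1 → eax=2+1=3
cmp eax, 4  (cmp 3,4)
jl L2: taken
After step 13: edi = -2.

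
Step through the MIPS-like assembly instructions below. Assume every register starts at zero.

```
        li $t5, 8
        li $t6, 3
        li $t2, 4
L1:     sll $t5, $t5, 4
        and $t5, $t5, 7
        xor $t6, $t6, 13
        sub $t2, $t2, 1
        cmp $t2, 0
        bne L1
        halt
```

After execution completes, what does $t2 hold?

after li $t5, 8: $t5=8
after li $t6, 3: $t6=3
after li $t2, 4: $t2=4
after sll $t5, $t5, 4: $t5=8<<4=128
after and $t5, $t5, 7: $t5=128&7=0
after xor $t6, $t6, 13: $t6=3^13=14
after sub $t2, $t2, 1: $t2=4-1=3
cmp $t2, 0  (cmp 3,0)
bne L1: taken
after sll $t5, $t5, 4: $t5=0<<4=0
after and $t5, $t5, 7: $t5=0&7=0
after xor $t6, $t6, 13: $t6=14^13=3
after sub $t2, $t2, 1: $t2=3-1=2
cmp $t2, 0  (cmp 2,0)
bne L1: taken
after sll $t5, $t5, 4: $t5=0<<4=0
after and $t5, $t5, 7: $t5=0&7=0
after xor $t6, $t6, 13: $t6=3^13=14
after sub $t2, $t2, 1: $t2=2-1=1
cmp $t2, 0  (cmp 1,0)
bne L1: taken
after sll $t5, $t5, 4: $t5=0<<4=0
after and $t5, $t5, 7: $t5=0&7=0
after xor $t6, $t6, 13: $t6=14^13=3
after sub $t2, $t2, 1: $t2=1-1=0
cmp $t2, 0  (cmp 0,0)
bne L1: not taken
halt.

0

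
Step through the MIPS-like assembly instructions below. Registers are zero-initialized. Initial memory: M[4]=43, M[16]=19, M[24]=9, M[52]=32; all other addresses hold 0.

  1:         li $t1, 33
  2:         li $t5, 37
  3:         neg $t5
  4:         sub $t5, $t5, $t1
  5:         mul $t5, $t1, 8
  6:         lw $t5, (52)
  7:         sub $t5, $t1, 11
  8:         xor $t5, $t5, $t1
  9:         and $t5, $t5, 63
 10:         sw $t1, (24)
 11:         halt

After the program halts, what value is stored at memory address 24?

33

li $t1, 33 → $t1=33
li $t5, 37 → $t5=37
neg $t5 → $t5=-(37)=-37
sub $t5, $t5, $t1 → $t5=(-37)-33=-70
mul $t5, $t1, 8 → $t5=33*8=264
lw $t5, (52) → $t5=M[52]=32
sub $t5, $t1, 11 → $t5=33-11=22
xor $t5, $t5, $t1 → $t5=22^33=55
and $t5, $t5, 63 → $t5=55&63=55
sw $t1, (24) → M[24]=33
halt.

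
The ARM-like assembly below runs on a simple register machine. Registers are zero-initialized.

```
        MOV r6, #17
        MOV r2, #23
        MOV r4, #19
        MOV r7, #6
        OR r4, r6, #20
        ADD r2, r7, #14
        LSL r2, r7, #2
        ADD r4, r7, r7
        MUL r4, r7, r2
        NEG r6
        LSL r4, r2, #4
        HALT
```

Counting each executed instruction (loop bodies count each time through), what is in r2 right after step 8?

24

after MOV r6, #17: r6=17
after MOV r2, #23: r2=23
after MOV r4, #19: r4=19
after MOV r7, #6: r7=6
after OR r4, r6, #20: r4=17|20=21
after ADD r2, r7, #14: r2=6+14=20
after LSL r2, r7, #2: r2=6<<2=24
after ADD r4, r7, r7: r4=6+6=12
After step 8: r2 = 24.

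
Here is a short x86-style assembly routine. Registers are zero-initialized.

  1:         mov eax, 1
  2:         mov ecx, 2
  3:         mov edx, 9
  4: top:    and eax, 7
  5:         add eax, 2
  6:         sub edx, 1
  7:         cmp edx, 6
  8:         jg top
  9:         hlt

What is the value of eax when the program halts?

7

eax=1
ecx=2
edx=9
eax=1&7=1
eax=1+2=3
edx=9-1=8
cmp edx, 6  (cmp 8,6)
jg top: taken
eax=3&7=3
eax=3+2=5
edx=8-1=7
cmp edx, 6  (cmp 7,6)
jg top: taken
eax=5&7=5
eax=5+2=7
edx=7-1=6
cmp edx, 6  (cmp 6,6)
jg top: not taken
halt.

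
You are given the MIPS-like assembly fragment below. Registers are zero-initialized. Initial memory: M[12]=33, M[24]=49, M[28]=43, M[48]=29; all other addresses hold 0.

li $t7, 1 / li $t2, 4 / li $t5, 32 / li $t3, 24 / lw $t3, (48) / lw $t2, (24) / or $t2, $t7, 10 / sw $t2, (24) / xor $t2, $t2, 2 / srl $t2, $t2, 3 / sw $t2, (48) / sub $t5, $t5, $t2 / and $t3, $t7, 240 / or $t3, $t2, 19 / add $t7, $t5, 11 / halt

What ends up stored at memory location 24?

$t7=1
$t2=4
$t5=32
$t3=24
$t3=M[48]=29
$t2=M[24]=49
$t2=1|10=11
sw $t2, (24) → M[24]=11
$t2=11^2=9
$t2=9>>3=1
sw $t2, (48) → M[48]=1
$t5=32-1=31
$t3=1&240=0
$t3=1|19=19
$t7=31+11=42
halt.

11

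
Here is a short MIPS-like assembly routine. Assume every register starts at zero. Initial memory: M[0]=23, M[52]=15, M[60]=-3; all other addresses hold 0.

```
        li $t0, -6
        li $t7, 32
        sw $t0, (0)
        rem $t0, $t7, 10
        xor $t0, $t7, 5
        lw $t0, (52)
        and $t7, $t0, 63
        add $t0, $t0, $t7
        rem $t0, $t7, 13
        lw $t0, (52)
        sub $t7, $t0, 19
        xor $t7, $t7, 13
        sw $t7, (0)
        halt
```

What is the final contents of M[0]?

$t0=-6
$t7=32
sw $t0, (0) → M[0]=-6
$t0=32%10=2
$t0=32^5=37
$t0=M[52]=15
$t7=15&63=15
$t0=15+15=30
$t0=15%13=2
$t0=M[52]=15
$t7=15-19=-4
$t7=(-4)^13=-15
sw $t7, (0) → M[0]=-15
halt.

-15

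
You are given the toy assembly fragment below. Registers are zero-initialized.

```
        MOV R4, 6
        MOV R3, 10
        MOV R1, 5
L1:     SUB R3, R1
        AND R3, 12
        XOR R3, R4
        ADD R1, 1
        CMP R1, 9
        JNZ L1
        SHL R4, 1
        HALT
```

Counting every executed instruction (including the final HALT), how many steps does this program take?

29

MOV R4, 6 → R4=6
MOV R3, 10 → R3=10
MOV R1, 5 → R1=5
SUB R3, R1 → R3=10-5=5
AND R3, 12 → R3=5&12=4
XOR R3, R4 → R3=4^6=2
ADD R1, 1 → R1=5+1=6
CMP R1, 9  (cmp 6,9)
JNZ L1: taken
SUB R3, R1 → R3=2-6=-4
AND R3, 12 → R3=(-4)&12=12
XOR R3, R4 → R3=12^6=10
ADD R1, 1 → R1=6+1=7
CMP R1, 9  (cmp 7,9)
JNZ L1: taken
SUB R3, R1 → R3=10-7=3
AND R3, 12 → R3=3&12=0
XOR R3, R4 → R3=0^6=6
ADD R1, 1 → R1=7+1=8
CMP R1, 9  (cmp 8,9)
JNZ L1: taken
SUB R3, R1 → R3=6-8=-2
AND R3, 12 → R3=(-2)&12=12
XOR R3, R4 → R3=12^6=10
ADD R1, 1 → R1=8+1=9
CMP R1, 9  (cmp 9,9)
JNZ L1: not taken
SHL R4, 1 → R4=6<<1=12
halt.
Total executed instructions: 29.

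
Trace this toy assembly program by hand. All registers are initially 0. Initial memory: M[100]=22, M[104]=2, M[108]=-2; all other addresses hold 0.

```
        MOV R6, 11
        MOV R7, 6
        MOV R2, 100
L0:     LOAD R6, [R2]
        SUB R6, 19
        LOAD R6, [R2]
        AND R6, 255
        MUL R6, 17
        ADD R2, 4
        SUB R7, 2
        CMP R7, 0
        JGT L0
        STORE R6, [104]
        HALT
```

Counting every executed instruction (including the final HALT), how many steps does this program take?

MOV R6, 11 → R6=11
MOV R7, 6 → R7=6
MOV R2, 100 → R2=100
LOAD R6, [R2] → R6=M[100]=22
SUB R6, 19 → R6=22-19=3
LOAD R6, [R2] → R6=M[100]=22
AND R6, 255 → R6=22&255=22
MUL R6, 17 → R6=22*17=374
ADD R2, 4 → R2=100+4=104
SUB R7, 2 → R7=6-2=4
CMP R7, 0  (cmp 4,0)
JGT L0: taken
LOAD R6, [R2] → R6=M[104]=2
SUB R6, 19 → R6=2-19=-17
LOAD R6, [R2] → R6=M[104]=2
AND R6, 255 → R6=2&255=2
MUL R6, 17 → R6=2*17=34
ADD R2, 4 → R2=104+4=108
SUB R7, 2 → R7=4-2=2
CMP R7, 0  (cmp 2,0)
JGT L0: taken
LOAD R6, [R2] → R6=M[108]=-2
SUB R6, 19 → R6=(-2)-19=-21
LOAD R6, [R2] → R6=M[108]=-2
AND R6, 255 → R6=(-2)&255=254
MUL R6, 17 → R6=254*17=4318
ADD R2, 4 → R2=108+4=112
SUB R7, 2 → R7=2-2=0
CMP R7, 0  (cmp 0,0)
JGT L0: not taken
STORE R6, [104] → M[104]=4318
halt.
Total executed instructions: 32.

32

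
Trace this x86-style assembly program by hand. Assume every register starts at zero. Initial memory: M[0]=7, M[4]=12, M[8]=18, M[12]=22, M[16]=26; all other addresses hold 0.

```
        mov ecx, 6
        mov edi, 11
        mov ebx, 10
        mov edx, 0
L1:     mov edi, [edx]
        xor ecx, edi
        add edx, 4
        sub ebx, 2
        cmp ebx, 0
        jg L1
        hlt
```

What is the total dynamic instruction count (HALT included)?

35

ecx=6
edi=11
ebx=10
edx=0
edi=M[0]=7
ecx=6^7=1
edx=0+4=4
ebx=10-2=8
cmp ebx, 0  (cmp 8,0)
jg L1: taken
edi=M[4]=12
ecx=1^12=13
edx=4+4=8
ebx=8-2=6
cmp ebx, 0  (cmp 6,0)
jg L1: taken
edi=M[8]=18
ecx=13^18=31
edx=8+4=12
ebx=6-2=4
cmp ebx, 0  (cmp 4,0)
jg L1: taken
edi=M[12]=22
ecx=31^22=9
edx=12+4=16
ebx=4-2=2
cmp ebx, 0  (cmp 2,0)
jg L1: taken
edi=M[16]=26
ecx=9^26=19
edx=16+4=20
ebx=2-2=0
cmp ebx, 0  (cmp 0,0)
jg L1: not taken
halt.
Total executed instructions: 35.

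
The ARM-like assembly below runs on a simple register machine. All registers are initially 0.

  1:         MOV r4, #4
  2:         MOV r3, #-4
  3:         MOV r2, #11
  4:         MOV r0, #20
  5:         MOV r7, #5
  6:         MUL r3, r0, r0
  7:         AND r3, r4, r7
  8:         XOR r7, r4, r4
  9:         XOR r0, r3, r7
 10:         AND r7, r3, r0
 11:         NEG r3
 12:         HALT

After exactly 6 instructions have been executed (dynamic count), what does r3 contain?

400

MOV r4, #4 → r4=4
MOV r3, #-4 → r3=-4
MOV r2, #11 → r2=11
MOV r0, #20 → r0=20
MOV r7, #5 → r7=5
MUL r3, r0, r0 → r3=20*20=400
After step 6: r3 = 400.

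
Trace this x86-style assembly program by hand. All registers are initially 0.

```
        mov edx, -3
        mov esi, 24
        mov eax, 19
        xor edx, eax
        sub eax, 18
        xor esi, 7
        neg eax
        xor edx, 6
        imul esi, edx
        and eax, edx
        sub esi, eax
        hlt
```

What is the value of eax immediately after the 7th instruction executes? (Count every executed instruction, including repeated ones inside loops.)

-1

mov edx, -3 → edx=-3
mov esi, 24 → esi=24
mov eax, 19 → eax=19
xor edx, eax → edx=(-3)^19=-18
sub eax, 18 → eax=19-18=1
xor esi, 7 → esi=24^7=31
neg eax → eax=-(1)=-1
After step 7: eax = -1.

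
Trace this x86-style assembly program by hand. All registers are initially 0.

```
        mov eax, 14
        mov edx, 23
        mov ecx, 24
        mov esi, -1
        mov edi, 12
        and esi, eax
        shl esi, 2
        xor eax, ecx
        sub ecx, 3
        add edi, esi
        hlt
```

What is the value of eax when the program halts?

22

eax=14
edx=23
ecx=24
esi=-1
edi=12
esi=(-1)&14=14
esi=14<<2=56
eax=14^24=22
ecx=24-3=21
edi=12+56=68
halt.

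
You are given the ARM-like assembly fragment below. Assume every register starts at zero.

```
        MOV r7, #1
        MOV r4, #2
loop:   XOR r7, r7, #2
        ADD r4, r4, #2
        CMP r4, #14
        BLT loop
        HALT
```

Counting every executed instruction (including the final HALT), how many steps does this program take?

27

r7=1
r4=2
r7=1^2=3
r4=2+2=4
CMP r4, #14  (cmp 4,14)
BLT loop: taken
r7=3^2=1
r4=4+2=6
CMP r4, #14  (cmp 6,14)
BLT loop: taken
r7=1^2=3
r4=6+2=8
CMP r4, #14  (cmp 8,14)
BLT loop: taken
r7=3^2=1
r4=8+2=10
CMP r4, #14  (cmp 10,14)
BLT loop: taken
r7=1^2=3
r4=10+2=12
CMP r4, #14  (cmp 12,14)
BLT loop: taken
r7=3^2=1
r4=12+2=14
CMP r4, #14  (cmp 14,14)
BLT loop: not taken
halt.
Total executed instructions: 27.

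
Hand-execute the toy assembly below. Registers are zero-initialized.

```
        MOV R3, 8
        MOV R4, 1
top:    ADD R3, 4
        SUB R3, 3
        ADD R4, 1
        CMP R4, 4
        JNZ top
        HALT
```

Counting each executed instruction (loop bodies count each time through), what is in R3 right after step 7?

9

MOV R3, 8 → R3=8
MOV R4, 1 → R4=1
ADD R3, 4 → R3=8+4=12
SUB R3, 3 → R3=12-3=9
ADD R4, 1 → R4=1+1=2
CMP R4, 4  (cmp 2,4)
JNZ top: taken
After step 7: R3 = 9.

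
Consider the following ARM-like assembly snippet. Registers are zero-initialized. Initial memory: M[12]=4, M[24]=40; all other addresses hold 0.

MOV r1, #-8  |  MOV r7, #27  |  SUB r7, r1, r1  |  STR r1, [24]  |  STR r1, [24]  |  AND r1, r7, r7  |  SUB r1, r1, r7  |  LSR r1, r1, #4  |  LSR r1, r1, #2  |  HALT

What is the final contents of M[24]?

-8

r1=-8
r7=27
r7=(-8)-(-8)=0
STR r1, [24] → M[24]=-8
STR r1, [24] → M[24]=-8
r1=0&0=0
r1=0-0=0
r1=0>>4=0
r1=0>>2=0
halt.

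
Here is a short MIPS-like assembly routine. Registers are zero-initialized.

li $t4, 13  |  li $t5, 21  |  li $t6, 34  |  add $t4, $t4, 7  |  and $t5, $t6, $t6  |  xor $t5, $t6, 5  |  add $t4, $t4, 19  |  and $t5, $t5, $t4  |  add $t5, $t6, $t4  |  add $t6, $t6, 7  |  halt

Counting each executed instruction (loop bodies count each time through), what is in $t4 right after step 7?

39

after li $t4, 13: $t4=13
after li $t5, 21: $t5=21
after li $t6, 34: $t6=34
after add $t4, $t4, 7: $t4=13+7=20
after and $t5, $t6, $t6: $t5=34&34=34
after xor $t5, $t6, 5: $t5=34^5=39
after add $t4, $t4, 19: $t4=20+19=39
After step 7: $t4 = 39.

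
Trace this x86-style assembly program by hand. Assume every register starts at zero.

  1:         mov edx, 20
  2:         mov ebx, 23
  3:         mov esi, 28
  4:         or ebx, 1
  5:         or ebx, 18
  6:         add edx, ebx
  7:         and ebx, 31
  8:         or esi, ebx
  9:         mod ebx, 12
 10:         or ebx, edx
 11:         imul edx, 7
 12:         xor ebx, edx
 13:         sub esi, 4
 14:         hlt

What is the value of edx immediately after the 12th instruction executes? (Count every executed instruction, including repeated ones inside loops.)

301

edx=20
ebx=23
esi=28
ebx=23|1=23
ebx=23|18=23
edx=20+23=43
ebx=23&31=23
esi=28|23=31
ebx=23%12=11
ebx=11|43=43
edx=43*7=301
ebx=43^301=262
After step 12: edx = 301.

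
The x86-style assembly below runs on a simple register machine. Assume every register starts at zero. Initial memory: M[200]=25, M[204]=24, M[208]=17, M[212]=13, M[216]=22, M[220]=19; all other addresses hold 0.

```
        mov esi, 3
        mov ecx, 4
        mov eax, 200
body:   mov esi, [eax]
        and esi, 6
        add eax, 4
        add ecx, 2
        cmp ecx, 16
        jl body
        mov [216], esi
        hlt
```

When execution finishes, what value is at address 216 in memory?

mov esi, 3 → esi=3
mov ecx, 4 → ecx=4
mov eax, 200 → eax=200
mov esi, [eax] → esi=M[200]=25
and esi, 6 → esi=25&6=0
add eax, 4 → eax=200+4=204
add ecx, 2 → ecx=4+2=6
cmp ecx, 16  (cmp 6,16)
jl body: taken
mov esi, [eax] → esi=M[204]=24
and esi, 6 → esi=24&6=0
add eax, 4 → eax=204+4=208
add ecx, 2 → ecx=6+2=8
cmp ecx, 16  (cmp 8,16)
jl body: taken
mov esi, [eax] → esi=M[208]=17
and esi, 6 → esi=17&6=0
add eax, 4 → eax=208+4=212
add ecx, 2 → ecx=8+2=10
cmp ecx, 16  (cmp 10,16)
jl body: taken
mov esi, [eax] → esi=M[212]=13
and esi, 6 → esi=13&6=4
add eax, 4 → eax=212+4=216
add ecx, 2 → ecx=10+2=12
cmp ecx, 16  (cmp 12,16)
jl body: taken
mov esi, [eax] → esi=M[216]=22
and esi, 6 → esi=22&6=6
add eax, 4 → eax=216+4=220
add ecx, 2 → ecx=12+2=14
cmp ecx, 16  (cmp 14,16)
jl body: taken
mov esi, [eax] → esi=M[220]=19
and esi, 6 → esi=19&6=2
add eax, 4 → eax=220+4=224
add ecx, 2 → ecx=14+2=16
cmp ecx, 16  (cmp 16,16)
jl body: not taken
mov [216], esi → M[216]=2
halt.

2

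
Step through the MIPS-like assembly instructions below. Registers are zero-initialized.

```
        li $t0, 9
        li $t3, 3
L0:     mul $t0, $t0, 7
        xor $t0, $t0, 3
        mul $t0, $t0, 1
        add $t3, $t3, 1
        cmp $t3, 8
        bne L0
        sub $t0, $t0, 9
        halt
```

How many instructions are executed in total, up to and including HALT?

after li $t0, 9: $t0=9
after li $t3, 3: $t3=3
after mul $t0, $t0, 7: $t0=9*7=63
after xor $t0, $t0, 3: $t0=63^3=60
after mul $t0, $t0, 1: $t0=60*1=60
after add $t3, $t3, 1: $t3=3+1=4
cmp $t3, 8  (cmp 4,8)
bne L0: taken
after mul $t0, $t0, 7: $t0=60*7=420
after xor $t0, $t0, 3: $t0=420^3=423
after mul $t0, $t0, 1: $t0=423*1=423
after add $t3, $t3, 1: $t3=4+1=5
cmp $t3, 8  (cmp 5,8)
bne L0: taken
after mul $t0, $t0, 7: $t0=423*7=2961
after xor $t0, $t0, 3: $t0=2961^3=2962
after mul $t0, $t0, 1: $t0=2962*1=2962
after add $t3, $t3, 1: $t3=5+1=6
cmp $t3, 8  (cmp 6,8)
bne L0: taken
after mul $t0, $t0, 7: $t0=2962*7=20734
after xor $t0, $t0, 3: $t0=20734^3=20733
after mul $t0, $t0, 1: $t0=20733*1=20733
after add $t3, $t3, 1: $t3=6+1=7
cmp $t3, 8  (cmp 7,8)
bne L0: taken
after mul $t0, $t0, 7: $t0=20733*7=145131
after xor $t0, $t0, 3: $t0=145131^3=145128
after mul $t0, $t0, 1: $t0=145128*1=145128
after add $t3, $t3, 1: $t3=7+1=8
cmp $t3, 8  (cmp 8,8)
bne L0: not taken
after sub $t0, $t0, 9: $t0=145128-9=145119
halt.
Total executed instructions: 34.

34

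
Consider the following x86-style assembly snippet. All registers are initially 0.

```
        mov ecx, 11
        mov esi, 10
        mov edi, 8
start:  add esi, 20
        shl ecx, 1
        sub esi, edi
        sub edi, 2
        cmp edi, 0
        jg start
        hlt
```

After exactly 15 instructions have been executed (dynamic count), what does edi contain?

4

ecx=11
esi=10
edi=8
esi=10+20=30
ecx=11<<1=22
esi=30-8=22
edi=8-2=6
cmp edi, 0  (cmp 6,0)
jg start: taken
esi=22+20=42
ecx=22<<1=44
esi=42-6=36
edi=6-2=4
cmp edi, 0  (cmp 4,0)
jg start: taken
After step 15: edi = 4.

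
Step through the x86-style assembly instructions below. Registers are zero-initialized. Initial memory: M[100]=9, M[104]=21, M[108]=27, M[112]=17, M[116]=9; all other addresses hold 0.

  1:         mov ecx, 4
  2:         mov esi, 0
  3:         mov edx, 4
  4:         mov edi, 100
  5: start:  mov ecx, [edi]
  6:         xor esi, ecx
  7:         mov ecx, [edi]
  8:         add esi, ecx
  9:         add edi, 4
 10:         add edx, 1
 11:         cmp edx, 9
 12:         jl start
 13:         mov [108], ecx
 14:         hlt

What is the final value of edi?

120

after mov ecx, 4: ecx=4
after mov esi, 0: esi=0
after mov edx, 4: edx=4
after mov edi, 100: edi=100
after mov ecx, [edi]: ecx=M[100]=9
after xor esi, ecx: esi=0^9=9
after mov ecx, [edi]: ecx=M[100]=9
after add esi, ecx: esi=9+9=18
after add edi, 4: edi=100+4=104
after add edx, 1: edx=4+1=5
cmp edx, 9  (cmp 5,9)
jl start: taken
after mov ecx, [edi]: ecx=M[104]=21
after xor esi, ecx: esi=18^21=7
after mov ecx, [edi]: ecx=M[104]=21
after add esi, ecx: esi=7+21=28
after add edi, 4: edi=104+4=108
after add edx, 1: edx=5+1=6
cmp edx, 9  (cmp 6,9)
jl start: taken
after mov ecx, [edi]: ecx=M[108]=27
after xor esi, ecx: esi=28^27=7
after mov ecx, [edi]: ecx=M[108]=27
after add esi, ecx: esi=7+27=34
after add edi, 4: edi=108+4=112
after add edx, 1: edx=6+1=7
cmp edx, 9  (cmp 7,9)
jl start: taken
after mov ecx, [edi]: ecx=M[112]=17
after xor esi, ecx: esi=34^17=51
after mov ecx, [edi]: ecx=M[112]=17
after add esi, ecx: esi=51+17=68
after add edi, 4: edi=112+4=116
after add edx, 1: edx=7+1=8
cmp edx, 9  (cmp 8,9)
jl start: taken
after mov ecx, [edi]: ecx=M[116]=9
after xor esi, ecx: esi=68^9=77
after mov ecx, [edi]: ecx=M[116]=9
after add esi, ecx: esi=77+9=86
after add edi, 4: edi=116+4=120
after add edx, 1: edx=8+1=9
cmp edx, 9  (cmp 9,9)
jl start: not taken
mov [108], ecx → M[108]=9
halt.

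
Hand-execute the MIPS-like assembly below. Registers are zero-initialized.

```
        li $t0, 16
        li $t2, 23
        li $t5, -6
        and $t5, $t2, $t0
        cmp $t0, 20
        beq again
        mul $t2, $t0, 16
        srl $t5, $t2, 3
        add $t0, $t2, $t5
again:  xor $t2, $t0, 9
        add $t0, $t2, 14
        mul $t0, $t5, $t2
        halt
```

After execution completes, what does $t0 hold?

li $t0, 16 → $t0=16
li $t2, 23 → $t2=23
li $t5, -6 → $t5=-6
and $t5, $t2, $t0 → $t5=23&16=16
cmp $t0, 20  (cmp 16,20)
beq again: not taken
mul $t2, $t0, 16 → $t2=16*16=256
srl $t5, $t2, 3 → $t5=256>>3=32
add $t0, $t2, $t5 → $t0=256+32=288
xor $t2, $t0, 9 → $t2=288^9=297
add $t0, $t2, 14 → $t0=297+14=311
mul $t0, $t5, $t2 → $t0=32*297=9504
halt.

9504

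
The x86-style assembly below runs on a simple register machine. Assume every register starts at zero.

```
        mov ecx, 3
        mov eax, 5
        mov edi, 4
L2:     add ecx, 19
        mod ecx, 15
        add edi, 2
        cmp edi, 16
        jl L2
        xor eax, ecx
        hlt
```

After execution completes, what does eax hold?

9

mov ecx, 3 → ecx=3
mov eax, 5 → eax=5
mov edi, 4 → edi=4
add ecx, 19 → ecx=3+19=22
mod ecx, 15 → ecx=22%15=7
add edi, 2 → edi=4+2=6
cmp edi, 16  (cmp 6,16)
jl L2: taken
add ecx, 19 → ecx=7+19=26
mod ecx, 15 → ecx=26%15=11
add edi, 2 → edi=6+2=8
cmp edi, 16  (cmp 8,16)
jl L2: taken
add ecx, 19 → ecx=11+19=30
mod ecx, 15 → ecx=30%15=0
add edi, 2 → edi=8+2=10
cmp edi, 16  (cmp 10,16)
jl L2: taken
add ecx, 19 → ecx=0+19=19
mod ecx, 15 → ecx=19%15=4
add edi, 2 → edi=10+2=12
cmp edi, 16  (cmp 12,16)
jl L2: taken
add ecx, 19 → ecx=4+19=23
mod ecx, 15 → ecx=23%15=8
add edi, 2 → edi=12+2=14
cmp edi, 16  (cmp 14,16)
jl L2: taken
add ecx, 19 → ecx=8+19=27
mod ecx, 15 → ecx=27%15=12
add edi, 2 → edi=14+2=16
cmp edi, 16  (cmp 16,16)
jl L2: not taken
xor eax, ecx → eax=5^12=9
halt.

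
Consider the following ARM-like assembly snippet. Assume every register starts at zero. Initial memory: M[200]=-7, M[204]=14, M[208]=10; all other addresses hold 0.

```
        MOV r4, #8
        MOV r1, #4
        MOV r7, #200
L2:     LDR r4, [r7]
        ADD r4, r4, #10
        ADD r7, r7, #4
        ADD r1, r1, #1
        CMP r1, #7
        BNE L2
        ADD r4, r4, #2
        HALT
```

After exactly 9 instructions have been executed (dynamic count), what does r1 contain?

MOV r4, #8 → r4=8
MOV r1, #4 → r1=4
MOV r7, #200 → r7=200
LDR r4, [r7] → r4=M[200]=-7
ADD r4, r4, #10 → r4=(-7)+10=3
ADD r7, r7, #4 → r7=200+4=204
ADD r1, r1, #1 → r1=4+1=5
CMP r1, #7  (cmp 5,7)
BNE L2: taken
After step 9: r1 = 5.

5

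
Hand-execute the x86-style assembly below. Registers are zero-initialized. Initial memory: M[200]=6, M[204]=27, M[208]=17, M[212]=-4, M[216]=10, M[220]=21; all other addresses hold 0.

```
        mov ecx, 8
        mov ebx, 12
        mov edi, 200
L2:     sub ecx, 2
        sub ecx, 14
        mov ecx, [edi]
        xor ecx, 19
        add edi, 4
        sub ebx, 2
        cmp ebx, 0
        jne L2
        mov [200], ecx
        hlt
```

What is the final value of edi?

after mov ecx, 8: ecx=8
after mov ebx, 12: ebx=12
after mov edi, 200: edi=200
after sub ecx, 2: ecx=8-2=6
after sub ecx, 14: ecx=6-14=-8
after mov ecx, [edi]: ecx=M[200]=6
after xor ecx, 19: ecx=6^19=21
after add edi, 4: edi=200+4=204
after sub ebx, 2: ebx=12-2=10
cmp ebx, 0  (cmp 10,0)
jne L2: taken
after sub ecx, 2: ecx=21-2=19
after sub ecx, 14: ecx=19-14=5
after mov ecx, [edi]: ecx=M[204]=27
after xor ecx, 19: ecx=27^19=8
after add edi, 4: edi=204+4=208
after sub ebx, 2: ebx=10-2=8
cmp ebx, 0  (cmp 8,0)
jne L2: taken
after sub ecx, 2: ecx=8-2=6
after sub ecx, 14: ecx=6-14=-8
after mov ecx, [edi]: ecx=M[208]=17
after xor ecx, 19: ecx=17^19=2
after add edi, 4: edi=208+4=212
after sub ebx, 2: ebx=8-2=6
cmp ebx, 0  (cmp 6,0)
jne L2: taken
after sub ecx, 2: ecx=2-2=0
after sub ecx, 14: ecx=0-14=-14
after mov ecx, [edi]: ecx=M[212]=-4
after xor ecx, 19: ecx=(-4)^19=-17
after add edi, 4: edi=212+4=216
after sub ebx, 2: ebx=6-2=4
cmp ebx, 0  (cmp 4,0)
jne L2: taken
after sub ecx, 2: ecx=(-17)-2=-19
after sub ecx, 14: ecx=(-19)-14=-33
after mov ecx, [edi]: ecx=M[216]=10
after xor ecx, 19: ecx=10^19=25
after add edi, 4: edi=216+4=220
after sub ebx, 2: ebx=4-2=2
cmp ebx, 0  (cmp 2,0)
jne L2: taken
after sub ecx, 2: ecx=25-2=23
after sub ecx, 14: ecx=23-14=9
after mov ecx, [edi]: ecx=M[220]=21
after xor ecx, 19: ecx=21^19=6
after add edi, 4: edi=220+4=224
after sub ebx, 2: ebx=2-2=0
cmp ebx, 0  (cmp 0,0)
jne L2: not taken
mov [200], ecx → M[200]=6
halt.

224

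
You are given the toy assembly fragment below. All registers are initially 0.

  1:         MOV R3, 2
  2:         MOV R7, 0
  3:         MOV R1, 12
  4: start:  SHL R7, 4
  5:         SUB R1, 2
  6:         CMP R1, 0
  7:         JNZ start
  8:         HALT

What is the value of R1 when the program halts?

R3=2
R7=0
R1=12
R7=0<<4=0
R1=12-2=10
CMP R1, 0  (cmp 10,0)
JNZ start: taken
R7=0<<4=0
R1=10-2=8
CMP R1, 0  (cmp 8,0)
JNZ start: taken
R7=0<<4=0
R1=8-2=6
CMP R1, 0  (cmp 6,0)
JNZ start: taken
R7=0<<4=0
R1=6-2=4
CMP R1, 0  (cmp 4,0)
JNZ start: taken
R7=0<<4=0
R1=4-2=2
CMP R1, 0  (cmp 2,0)
JNZ start: taken
R7=0<<4=0
R1=2-2=0
CMP R1, 0  (cmp 0,0)
JNZ start: not taken
halt.

0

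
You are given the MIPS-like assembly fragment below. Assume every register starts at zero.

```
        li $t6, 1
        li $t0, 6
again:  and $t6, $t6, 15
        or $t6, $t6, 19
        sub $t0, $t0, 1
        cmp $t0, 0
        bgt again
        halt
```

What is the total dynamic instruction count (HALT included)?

33

li $t6, 1 → $t6=1
li $t0, 6 → $t0=6
and $t6, $t6, 15 → $t6=1&15=1
or $t6, $t6, 19 → $t6=1|19=19
sub $t0, $t0, 1 → $t0=6-1=5
cmp $t0, 0  (cmp 5,0)
bgt again: taken
and $t6, $t6, 15 → $t6=19&15=3
or $t6, $t6, 19 → $t6=3|19=19
sub $t0, $t0, 1 → $t0=5-1=4
cmp $t0, 0  (cmp 4,0)
bgt again: taken
and $t6, $t6, 15 → $t6=19&15=3
or $t6, $t6, 19 → $t6=3|19=19
sub $t0, $t0, 1 → $t0=4-1=3
cmp $t0, 0  (cmp 3,0)
bgt again: taken
and $t6, $t6, 15 → $t6=19&15=3
or $t6, $t6, 19 → $t6=3|19=19
sub $t0, $t0, 1 → $t0=3-1=2
cmp $t0, 0  (cmp 2,0)
bgt again: taken
and $t6, $t6, 15 → $t6=19&15=3
or $t6, $t6, 19 → $t6=3|19=19
sub $t0, $t0, 1 → $t0=2-1=1
cmp $t0, 0  (cmp 1,0)
bgt again: taken
and $t6, $t6, 15 → $t6=19&15=3
or $t6, $t6, 19 → $t6=3|19=19
sub $t0, $t0, 1 → $t0=1-1=0
cmp $t0, 0  (cmp 0,0)
bgt again: not taken
halt.
Total executed instructions: 33.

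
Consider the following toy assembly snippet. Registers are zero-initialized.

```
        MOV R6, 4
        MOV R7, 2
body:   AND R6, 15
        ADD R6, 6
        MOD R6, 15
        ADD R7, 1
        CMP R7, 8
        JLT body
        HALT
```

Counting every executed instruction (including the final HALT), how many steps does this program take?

39

after MOV R6, 4: R6=4
after MOV R7, 2: R7=2
after AND R6, 15: R6=4&15=4
after ADD R6, 6: R6=4+6=10
after MOD R6, 15: R6=10%15=10
after ADD R7, 1: R7=2+1=3
CMP R7, 8  (cmp 3,8)
JLT body: taken
after AND R6, 15: R6=10&15=10
after ADD R6, 6: R6=10+6=16
after MOD R6, 15: R6=16%15=1
after ADD R7, 1: R7=3+1=4
CMP R7, 8  (cmp 4,8)
JLT body: taken
after AND R6, 15: R6=1&15=1
after ADD R6, 6: R6=1+6=7
after MOD R6, 15: R6=7%15=7
after ADD R7, 1: R7=4+1=5
CMP R7, 8  (cmp 5,8)
JLT body: taken
after AND R6, 15: R6=7&15=7
after ADD R6, 6: R6=7+6=13
after MOD R6, 15: R6=13%15=13
after ADD R7, 1: R7=5+1=6
CMP R7, 8  (cmp 6,8)
JLT body: taken
after AND R6, 15: R6=13&15=13
after ADD R6, 6: R6=13+6=19
after MOD R6, 15: R6=19%15=4
after ADD R7, 1: R7=6+1=7
CMP R7, 8  (cmp 7,8)
JLT body: taken
after AND R6, 15: R6=4&15=4
after ADD R6, 6: R6=4+6=10
after MOD R6, 15: R6=10%15=10
after ADD R7, 1: R7=7+1=8
CMP R7, 8  (cmp 8,8)
JLT body: not taken
halt.
Total executed instructions: 39.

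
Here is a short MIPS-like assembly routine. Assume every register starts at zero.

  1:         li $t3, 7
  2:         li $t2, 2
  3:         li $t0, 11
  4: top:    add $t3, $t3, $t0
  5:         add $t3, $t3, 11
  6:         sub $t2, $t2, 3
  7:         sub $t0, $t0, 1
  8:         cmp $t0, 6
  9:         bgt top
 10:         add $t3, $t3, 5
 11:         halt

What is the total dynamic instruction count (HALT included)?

35

after li $t3, 7: $t3=7
after li $t2, 2: $t2=2
after li $t0, 11: $t0=11
after add $t3, $t3, $t0: $t3=7+11=18
after add $t3, $t3, 11: $t3=18+11=29
after sub $t2, $t2, 3: $t2=2-3=-1
after sub $t0, $t0, 1: $t0=11-1=10
cmp $t0, 6  (cmp 10,6)
bgt top: taken
after add $t3, $t3, $t0: $t3=29+10=39
after add $t3, $t3, 11: $t3=39+11=50
after sub $t2, $t2, 3: $t2=(-1)-3=-4
after sub $t0, $t0, 1: $t0=10-1=9
cmp $t0, 6  (cmp 9,6)
bgt top: taken
after add $t3, $t3, $t0: $t3=50+9=59
after add $t3, $t3, 11: $t3=59+11=70
after sub $t2, $t2, 3: $t2=(-4)-3=-7
after sub $t0, $t0, 1: $t0=9-1=8
cmp $t0, 6  (cmp 8,6)
bgt top: taken
after add $t3, $t3, $t0: $t3=70+8=78
after add $t3, $t3, 11: $t3=78+11=89
after sub $t2, $t2, 3: $t2=(-7)-3=-10
after sub $t0, $t0, 1: $t0=8-1=7
cmp $t0, 6  (cmp 7,6)
bgt top: taken
after add $t3, $t3, $t0: $t3=89+7=96
after add $t3, $t3, 11: $t3=96+11=107
after sub $t2, $t2, 3: $t2=(-10)-3=-13
after sub $t0, $t0, 1: $t0=7-1=6
cmp $t0, 6  (cmp 6,6)
bgt top: not taken
after add $t3, $t3, 5: $t3=107+5=112
halt.
Total executed instructions: 35.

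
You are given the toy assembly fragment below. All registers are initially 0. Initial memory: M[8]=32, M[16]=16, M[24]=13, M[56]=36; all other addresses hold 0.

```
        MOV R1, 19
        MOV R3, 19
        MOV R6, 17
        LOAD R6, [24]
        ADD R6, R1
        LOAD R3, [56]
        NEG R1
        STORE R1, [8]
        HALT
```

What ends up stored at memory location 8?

R1=19
R3=19
R6=17
R6=M[24]=13
R6=13+19=32
R3=M[56]=36
R1=-(19)=-19
STORE R1, [8] → M[8]=-19
halt.

-19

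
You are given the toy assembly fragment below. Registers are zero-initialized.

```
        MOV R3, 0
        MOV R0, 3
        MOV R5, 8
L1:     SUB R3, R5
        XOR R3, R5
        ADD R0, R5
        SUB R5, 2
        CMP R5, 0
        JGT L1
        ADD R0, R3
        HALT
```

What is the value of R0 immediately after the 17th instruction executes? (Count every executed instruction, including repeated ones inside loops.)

R3=0
R0=3
R5=8
R3=0-8=-8
R3=(-8)^8=-16
R0=3+8=11
R5=8-2=6
CMP R5, 0  (cmp 6,0)
JGT L1: taken
R3=(-16)-6=-22
R3=(-22)^6=-20
R0=11+6=17
R5=6-2=4
CMP R5, 0  (cmp 4,0)
JGT L1: taken
R3=(-20)-4=-24
R3=(-24)^4=-20
After step 17: R0 = 17.

17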